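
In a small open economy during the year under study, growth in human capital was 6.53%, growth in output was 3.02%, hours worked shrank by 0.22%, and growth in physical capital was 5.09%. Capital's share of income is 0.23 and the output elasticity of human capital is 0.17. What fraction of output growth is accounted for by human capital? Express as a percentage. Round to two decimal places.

Human capital contributed 0.17 × 6.53 = 1.1101 pp.
Share of growth = 1.1101 / 3.02 × 100 = 36.7583%.

36.76%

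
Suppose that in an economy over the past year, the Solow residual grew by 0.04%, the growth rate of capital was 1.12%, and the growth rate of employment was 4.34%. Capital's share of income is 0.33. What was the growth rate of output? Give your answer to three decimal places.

Labor's share = 1 − 0.33 = 0.67.
Capital: 0.33 × 1.12 = 0.3696 pp.
Employment: 0.67 × 4.34 = 2.9078 pp.
Output growth = 0.04 + 3.2774 = 3.3174%.

3.317%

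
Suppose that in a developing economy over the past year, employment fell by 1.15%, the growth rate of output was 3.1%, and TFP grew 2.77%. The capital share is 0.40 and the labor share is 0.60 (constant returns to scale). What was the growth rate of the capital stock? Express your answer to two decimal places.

Labor's share = 1 − 0.4 = 0.6.
gY = gA + 0.6×(-1.15) + 0.4×g.
0.4×g = 3.1 − 2.77 + 0.69 = 1.02.
g = 1.02 / 0.4 = 2.55%.

The capital stock growth was 2.55%.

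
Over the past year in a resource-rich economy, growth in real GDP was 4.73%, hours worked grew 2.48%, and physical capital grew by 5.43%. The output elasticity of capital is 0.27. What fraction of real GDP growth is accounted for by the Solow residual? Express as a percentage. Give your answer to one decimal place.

Labor's share = 1 − 0.27 = 0.73.
Physical capital: 0.27 × 5.43 = 1.4661 pp.
Hours worked: 0.73 × 2.48 = 1.8104 pp.
TFP growth = 4.73 − 3.2765 = 1.4535%.
TFP share of growth = 1.4535 / 4.73 × 100 = 30.729%.

30.7%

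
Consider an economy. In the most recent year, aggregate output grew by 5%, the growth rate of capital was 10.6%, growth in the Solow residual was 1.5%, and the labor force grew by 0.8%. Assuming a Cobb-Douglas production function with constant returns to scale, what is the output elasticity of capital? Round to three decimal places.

gY = gA + α·gK + (1−α)·gL, so gY − gA − gL = α(gK − gL).
5 − 1.5 − 0.8 = α × (10.6 − 0.8).
2.7 = 9.8 α, so α = 0.27551.

α = 0.276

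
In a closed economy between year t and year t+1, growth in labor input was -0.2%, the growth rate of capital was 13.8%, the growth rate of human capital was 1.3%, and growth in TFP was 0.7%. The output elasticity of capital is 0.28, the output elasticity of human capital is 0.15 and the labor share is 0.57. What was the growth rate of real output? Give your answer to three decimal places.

Labor's share = 1 − 0.28 − 0.15 = 0.57.
Capital: 0.28 × 13.8 = 3.864 pp.
Human capital: 0.15 × 1.3 = 0.195 pp.
Labor input: 0.57 × (-0.2) = -0.114 pp.
Output growth = 0.7 + 3.945 = 4.645%.

Real output grew 4.645%.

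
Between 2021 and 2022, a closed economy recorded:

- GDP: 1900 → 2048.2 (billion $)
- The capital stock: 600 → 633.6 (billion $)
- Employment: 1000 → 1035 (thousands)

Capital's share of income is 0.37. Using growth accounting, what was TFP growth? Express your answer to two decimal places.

TFP growth was 3.52%.

GDP growth = (2048.2 − 1900) / 1900 = 7.8%.
The capital stock growth = (633.6 − 600) / 600 = 5.6%.
Employment growth = (1035 − 1000) / 1000 = 3.5%.
Labor's share = 1 − 0.37 = 0.63.
The capital stock: 0.37 × 5.6 = 2.072 pp.
Employment: 0.63 × 3.5 = 2.205 pp.
TFP growth = 7.8 − 4.277 = 3.523%.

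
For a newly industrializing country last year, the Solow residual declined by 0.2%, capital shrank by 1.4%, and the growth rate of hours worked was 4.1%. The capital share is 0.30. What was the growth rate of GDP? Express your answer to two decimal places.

Labor's share = 1 − 0.3 = 0.7.
Capital: 0.3 × (-1.4) = -0.42 pp.
Hours worked: 0.7 × 4.1 = 2.87 pp.
Output growth = -0.2 + 2.45 = 2.25%.

GDP grew 2.25%.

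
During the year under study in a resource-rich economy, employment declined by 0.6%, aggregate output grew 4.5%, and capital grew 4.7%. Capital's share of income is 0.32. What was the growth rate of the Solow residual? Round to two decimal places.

Labor's share = 1 − 0.32 = 0.68.
Capital: 0.32 × 4.7 = 1.504 pp.
Employment: 0.68 × (-0.6) = -0.408 pp.
TFP growth = 4.5 − 1.096 = 3.404%.

The Solow residual grew 3.40%.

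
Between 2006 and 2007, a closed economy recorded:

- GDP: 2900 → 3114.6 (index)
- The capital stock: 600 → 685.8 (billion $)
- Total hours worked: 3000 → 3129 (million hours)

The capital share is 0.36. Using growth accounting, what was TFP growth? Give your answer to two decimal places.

-0.50%

GDP growth = (3114.6 − 2900) / 2900 = 7.4%.
The capital stock growth = (685.8 − 600) / 600 = 14.3%.
Total hours worked growth = (3129 − 3000) / 3000 = 4.3%.
Labor's share = 1 − 0.36 = 0.64.
The capital stock: 0.36 × 14.3 = 5.148 pp.
Total hours worked: 0.64 × 4.3 = 2.752 pp.
TFP growth = 7.4 − 7.9 = -0.5%.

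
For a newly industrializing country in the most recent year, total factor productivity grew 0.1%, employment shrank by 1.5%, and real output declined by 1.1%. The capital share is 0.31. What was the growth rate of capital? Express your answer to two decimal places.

Labor's share = 1 − 0.31 = 0.69.
gY = gA + 0.69×(-1.5) + 0.31×g.
0.31×g = -1.1 − 0.1 + 1.035 = -0.165.
g = -0.165 / 0.31 = -0.5323%.

-0.53%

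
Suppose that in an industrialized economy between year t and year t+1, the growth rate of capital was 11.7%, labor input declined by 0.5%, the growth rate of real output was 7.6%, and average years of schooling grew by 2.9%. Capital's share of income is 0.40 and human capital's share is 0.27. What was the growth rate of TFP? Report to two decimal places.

Labor's share = 1 − 0.4 − 0.27 = 0.33.
Capital: 0.4 × 11.7 = 4.68 pp.
Average years of schooling: 0.27 × 2.9 = 0.783 pp.
Labor input: 0.33 × (-0.5) = -0.165 pp.
TFP growth = 7.6 − 5.298 = 2.302%.

2.30%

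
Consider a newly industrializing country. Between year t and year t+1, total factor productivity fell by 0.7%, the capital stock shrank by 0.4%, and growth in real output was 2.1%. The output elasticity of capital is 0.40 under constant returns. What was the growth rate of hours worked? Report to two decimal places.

Labor's share = 1 − 0.4 = 0.6.
gY = gA + 0.4×(-0.4) + 0.6×g.
0.6×g = 2.1 + 0.7 + 0.16 = 2.96.
g = 2.96 / 0.6 = 4.9333%.

Hours worked grew 4.93%.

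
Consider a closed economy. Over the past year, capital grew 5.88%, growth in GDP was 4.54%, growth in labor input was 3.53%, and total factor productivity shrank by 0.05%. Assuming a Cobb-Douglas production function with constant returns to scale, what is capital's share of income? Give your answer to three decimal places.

α = 0.451

gY = gA + α·gK + (1−α)·gL, so gY − gA − gL = α(gK − gL).
4.54 + 0.05 − 3.53 = α × (5.88 − 3.53).
1.06 = 2.35 α, so α = 0.45106.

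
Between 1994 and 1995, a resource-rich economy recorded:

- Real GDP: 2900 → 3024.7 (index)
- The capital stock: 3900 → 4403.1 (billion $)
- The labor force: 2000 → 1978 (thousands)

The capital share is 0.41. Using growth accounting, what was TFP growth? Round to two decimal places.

Real GDP growth = (3024.7 − 2900) / 2900 = 4.3%.
The capital stock growth = (4403.1 − 3900) / 3900 = 12.9%.
The labor force growth = (1978 − 2000) / 2000 = -1.1%.
Labor's share = 1 − 0.41 = 0.59.
The capital stock: 0.41 × 12.9 = 5.289 pp.
The labor force: 0.59 × (-1.1) = -0.649 pp.
TFP growth = 4.3 − 4.64 = -0.34%.

-0.34%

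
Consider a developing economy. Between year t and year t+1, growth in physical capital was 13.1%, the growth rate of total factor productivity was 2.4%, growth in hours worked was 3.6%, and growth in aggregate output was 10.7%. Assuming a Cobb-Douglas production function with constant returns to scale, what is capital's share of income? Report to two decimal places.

0.49

gY = gA + α·gK + (1−α)·gL, so gY − gA − gL = α(gK − gL).
10.7 − 2.4 − 3.6 = α × (13.1 − 3.6).
4.7 = 9.5 α, so α = 0.4947.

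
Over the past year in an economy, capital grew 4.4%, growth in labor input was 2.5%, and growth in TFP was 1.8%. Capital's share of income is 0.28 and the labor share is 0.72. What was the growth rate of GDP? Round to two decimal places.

4.83%

Labor's share = 1 − 0.28 = 0.72.
Capital: 0.28 × 4.4 = 1.232 pp.
Labor input: 0.72 × 2.5 = 1.8 pp.
Output growth = 1.8 + 3.032 = 4.832%.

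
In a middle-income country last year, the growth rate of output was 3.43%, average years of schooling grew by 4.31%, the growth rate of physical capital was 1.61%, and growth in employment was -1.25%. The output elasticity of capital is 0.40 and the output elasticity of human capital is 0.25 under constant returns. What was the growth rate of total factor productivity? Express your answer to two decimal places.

Total factor productivity growth was 2.15%.

Labor's share = 1 − 0.4 − 0.25 = 0.35.
Physical capital: 0.4 × 1.61 = 0.644 pp.
Average years of schooling: 0.25 × 4.31 = 1.0775 pp.
Employment: 0.35 × (-1.25) = -0.4375 pp.
TFP growth = 3.43 − 1.284 = 2.146%.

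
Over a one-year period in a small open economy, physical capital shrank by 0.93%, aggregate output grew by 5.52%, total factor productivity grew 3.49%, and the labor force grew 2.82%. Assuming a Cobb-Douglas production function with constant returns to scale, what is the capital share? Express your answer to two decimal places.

gY = gA + α·gK + (1−α)·gL, so gY − gA − gL = α(gK − gL).
5.52 − 3.49 − 2.82 = α × (-0.93 − 2.82).
-0.79 = -3.75 α, so α = 0.2107.

0.21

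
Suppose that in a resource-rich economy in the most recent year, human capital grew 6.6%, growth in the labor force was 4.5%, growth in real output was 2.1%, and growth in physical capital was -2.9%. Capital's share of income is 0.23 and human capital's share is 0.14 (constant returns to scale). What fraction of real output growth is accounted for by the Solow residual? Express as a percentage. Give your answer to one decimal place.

Labor's share = 1 − 0.23 − 0.14 = 0.63.
Physical capital: 0.23 × (-2.9) = -0.667 pp.
Human capital: 0.14 × 6.6 = 0.924 pp.
The labor force: 0.63 × 4.5 = 2.835 pp.
TFP growth = 2.1 − 3.092 = -0.992%.
TFP share of growth = -0.992 / 2.1 × 100 = -47.238%.

The Solow residual accounted for -47.2% of growth.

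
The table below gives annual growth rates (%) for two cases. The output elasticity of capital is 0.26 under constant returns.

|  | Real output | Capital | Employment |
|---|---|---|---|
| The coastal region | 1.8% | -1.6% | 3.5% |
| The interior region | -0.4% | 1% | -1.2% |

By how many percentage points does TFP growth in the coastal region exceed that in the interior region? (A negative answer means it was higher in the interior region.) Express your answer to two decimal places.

-0.60 percentage points

Labor's share = 1 − 0.26 = 0.74.
The coastal region: TFP = 1.8 + 0.416 − 2.59 = -0.374%.
The interior region: TFP = -0.4 − 0.26 + 0.888 = 0.228%.
Difference = -0.374 − (0.228) = -0.602 pp.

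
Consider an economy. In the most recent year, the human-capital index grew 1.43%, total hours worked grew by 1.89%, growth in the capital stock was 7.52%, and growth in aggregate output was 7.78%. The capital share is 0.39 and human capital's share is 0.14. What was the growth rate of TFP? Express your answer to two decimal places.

3.76%

Labor's share = 1 − 0.39 − 0.14 = 0.47.
The capital stock: 0.39 × 7.52 = 2.9328 pp.
The human-capital index: 0.14 × 1.43 = 0.2002 pp.
Total hours worked: 0.47 × 1.89 = 0.8883 pp.
TFP growth = 7.78 − 4.0213 = 3.7587%.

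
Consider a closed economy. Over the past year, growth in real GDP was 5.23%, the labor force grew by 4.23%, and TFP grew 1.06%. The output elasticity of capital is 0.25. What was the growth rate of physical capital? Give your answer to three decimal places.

Labor's share = 1 − 0.25 = 0.75.
gY = gA + 0.75×4.23 + 0.25×g.
0.25×g = 5.23 − 1.06 − 3.1725 = 0.9975.
g = 0.9975 / 0.25 = 3.99%.

Physical capital grew 3.990%.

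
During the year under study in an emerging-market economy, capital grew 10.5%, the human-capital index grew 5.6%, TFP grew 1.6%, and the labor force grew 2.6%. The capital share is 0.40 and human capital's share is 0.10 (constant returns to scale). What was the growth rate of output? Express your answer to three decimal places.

7.660%

Labor's share = 1 − 0.4 − 0.1 = 0.5.
Capital: 0.4 × 10.5 = 4.2 pp.
The human-capital index: 0.1 × 5.6 = 0.56 pp.
The labor force: 0.5 × 2.6 = 1.3 pp.
Output growth = 1.6 + 6.06 = 7.66%.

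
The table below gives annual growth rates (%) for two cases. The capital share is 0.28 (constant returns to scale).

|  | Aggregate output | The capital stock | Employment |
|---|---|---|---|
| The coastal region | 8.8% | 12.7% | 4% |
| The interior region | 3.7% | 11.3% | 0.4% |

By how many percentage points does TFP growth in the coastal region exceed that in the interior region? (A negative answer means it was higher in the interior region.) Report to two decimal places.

2.12 percentage points

Labor's share = 1 − 0.28 = 0.72.
The coastal region: TFP = 8.8 − 3.556 − 2.88 = 2.364%.
The interior region: TFP = 3.7 − 3.164 − 0.288 = 0.248%.
Difference = 2.364 − (0.248) = 2.116 pp.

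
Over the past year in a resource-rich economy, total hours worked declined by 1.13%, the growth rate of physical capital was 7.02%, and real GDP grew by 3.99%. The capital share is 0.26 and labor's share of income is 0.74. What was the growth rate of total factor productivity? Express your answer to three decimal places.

Labor's share = 1 − 0.26 = 0.74.
Physical capital: 0.26 × 7.02 = 1.8252 pp.
Total hours worked: 0.74 × (-1.13) = -0.8362 pp.
TFP growth = 3.99 − 0.989 = 3.001%.

Total factor productivity growth was 3.001%.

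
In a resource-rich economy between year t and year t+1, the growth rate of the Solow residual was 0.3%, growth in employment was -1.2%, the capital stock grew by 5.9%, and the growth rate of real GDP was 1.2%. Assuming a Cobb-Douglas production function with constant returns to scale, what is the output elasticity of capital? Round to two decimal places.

gY = gA + α·gK + (1−α)·gL, so gY − gA − gL = α(gK − gL).
1.2 − 0.3 + 1.2 = α × (5.9 − (-1.2)).
2.1 = 7.1 α, so α = 0.2958.

The output elasticity of capital is 0.30.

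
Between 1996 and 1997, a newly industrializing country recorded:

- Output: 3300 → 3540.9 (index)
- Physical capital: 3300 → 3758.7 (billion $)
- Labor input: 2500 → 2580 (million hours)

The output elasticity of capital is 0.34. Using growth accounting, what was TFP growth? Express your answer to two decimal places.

TFP growth was 0.46%.

Output growth = (3540.9 − 3300) / 3300 = 7.3%.
Physical capital growth = (3758.7 − 3300) / 3300 = 13.9%.
Labor input growth = (2580 − 2500) / 2500 = 3.2%.
Labor's share = 1 − 0.34 = 0.66.
Physical capital: 0.34 × 13.9 = 4.726 pp.
Labor input: 0.66 × 3.2 = 2.112 pp.
TFP growth = 7.3 − 6.838 = 0.462%.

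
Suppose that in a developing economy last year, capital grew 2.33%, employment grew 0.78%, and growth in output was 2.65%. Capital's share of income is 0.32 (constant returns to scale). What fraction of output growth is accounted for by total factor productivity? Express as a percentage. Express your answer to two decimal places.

Total factor productivity accounted for 51.85% of growth.

Labor's share = 1 − 0.32 = 0.68.
Capital: 0.32 × 2.33 = 0.7456 pp.
Employment: 0.68 × 0.78 = 0.5304 pp.
TFP growth = 2.65 − 1.276 = 1.374%.
TFP share of growth = 1.374 / 2.65 × 100 = 51.8491%.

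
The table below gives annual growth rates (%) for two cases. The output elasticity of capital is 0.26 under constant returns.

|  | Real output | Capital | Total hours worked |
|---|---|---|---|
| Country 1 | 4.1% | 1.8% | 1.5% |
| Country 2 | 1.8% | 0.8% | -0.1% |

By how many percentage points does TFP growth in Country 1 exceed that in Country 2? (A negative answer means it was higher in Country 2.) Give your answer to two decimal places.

Labor's share = 1 − 0.26 = 0.74.
Country 1: TFP = 4.1 − 0.468 − 1.11 = 2.522%.
Country 2: TFP = 1.8 − 0.208 + 0.074 = 1.666%.
Difference = 2.522 − (1.666) = 0.856 pp.

0.86 percentage points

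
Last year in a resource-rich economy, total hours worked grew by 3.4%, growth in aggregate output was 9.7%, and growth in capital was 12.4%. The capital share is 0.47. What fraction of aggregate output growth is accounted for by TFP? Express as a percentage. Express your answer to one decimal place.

TFP accounted for 21.3% of growth.

Labor's share = 1 − 0.47 = 0.53.
Capital: 0.47 × 12.4 = 5.828 pp.
Total hours worked: 0.53 × 3.4 = 1.802 pp.
TFP growth = 9.7 − 7.63 = 2.07%.
TFP share of growth = 2.07 / 9.7 × 100 = 21.34%.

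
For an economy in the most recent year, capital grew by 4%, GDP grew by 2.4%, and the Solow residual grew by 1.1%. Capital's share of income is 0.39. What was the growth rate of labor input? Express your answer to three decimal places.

-0.426%

Labor's share = 1 − 0.39 = 0.61.
gY = gA + 0.39×4 + 0.61×g.
0.61×g = 2.4 − 1.1 − 1.56 = -0.26.
g = -0.26 / 0.61 = -0.42623%.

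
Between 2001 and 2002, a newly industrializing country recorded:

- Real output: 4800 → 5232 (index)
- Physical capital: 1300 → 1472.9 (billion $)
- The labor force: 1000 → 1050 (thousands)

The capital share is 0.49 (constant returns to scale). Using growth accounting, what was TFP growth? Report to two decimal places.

-0.07%

Real output growth = (5232 − 4800) / 4800 = 9%.
Physical capital growth = (1472.9 − 1300) / 1300 = 13.3%.
The labor force growth = (1050 − 1000) / 1000 = 5%.
Labor's share = 1 − 0.49 = 0.51.
Physical capital: 0.49 × 13.3 = 6.517 pp.
The labor force: 0.51 × 5 = 2.55 pp.
TFP growth = 9 − 9.067 = -0.067%.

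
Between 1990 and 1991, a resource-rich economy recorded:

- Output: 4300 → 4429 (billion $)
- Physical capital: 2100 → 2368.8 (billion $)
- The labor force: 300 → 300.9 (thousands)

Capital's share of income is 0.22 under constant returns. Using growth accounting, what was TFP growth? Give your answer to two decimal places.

-0.05%

Output growth = (4429 − 4300) / 4300 = 3%.
Physical capital growth = (2368.8 − 2100) / 2100 = 12.8%.
The labor force growth = (300.9 − 300) / 300 = 0.3%.
Labor's share = 1 − 0.22 = 0.78.
Physical capital: 0.22 × 12.8 = 2.816 pp.
The labor force: 0.78 × 0.3 = 0.234 pp.
TFP growth = 3 − 3.05 = -0.05%.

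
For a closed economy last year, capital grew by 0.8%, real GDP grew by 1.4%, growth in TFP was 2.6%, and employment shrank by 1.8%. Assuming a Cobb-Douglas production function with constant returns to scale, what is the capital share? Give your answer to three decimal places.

The capital share is 0.231.

gY = gA + α·gK + (1−α)·gL, so gY − gA − gL = α(gK − gL).
1.4 − 2.6 + 1.8 = α × (0.8 − (-1.8)).
0.6 = 2.6 α, so α = 0.23077.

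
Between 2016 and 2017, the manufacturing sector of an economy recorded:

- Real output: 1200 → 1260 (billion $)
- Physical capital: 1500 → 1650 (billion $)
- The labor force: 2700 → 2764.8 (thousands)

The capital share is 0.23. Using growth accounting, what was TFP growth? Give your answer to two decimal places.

Real output growth = (1260 − 1200) / 1200 = 5%.
Physical capital growth = (1650 − 1500) / 1500 = 10%.
The labor force growth = (2764.8 − 2700) / 2700 = 2.4%.
Labor's share = 1 − 0.23 = 0.77.
Physical capital: 0.23 × 10 = 2.3 pp.
The labor force: 0.77 × 2.4 = 1.848 pp.
TFP growth = 5 − 4.148 = 0.852%.

TFP growth was 0.85%.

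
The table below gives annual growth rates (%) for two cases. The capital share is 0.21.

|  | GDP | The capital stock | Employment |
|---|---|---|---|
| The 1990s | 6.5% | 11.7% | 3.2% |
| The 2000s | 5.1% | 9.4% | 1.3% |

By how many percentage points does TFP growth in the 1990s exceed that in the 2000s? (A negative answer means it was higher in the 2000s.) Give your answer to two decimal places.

Labor's share = 1 − 0.21 = 0.79.
The 1990s: TFP = 6.5 − 2.457 − 2.528 = 1.515%.
The 2000s: TFP = 5.1 − 1.974 − 1.027 = 2.099%.
Difference = 1.515 − (2.099) = -0.584 pp.

-0.58 percentage points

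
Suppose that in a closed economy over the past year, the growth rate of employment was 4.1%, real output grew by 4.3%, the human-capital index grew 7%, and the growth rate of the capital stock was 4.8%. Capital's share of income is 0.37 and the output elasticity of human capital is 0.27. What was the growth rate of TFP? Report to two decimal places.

Labor's share = 1 − 0.37 − 0.27 = 0.36.
The capital stock: 0.37 × 4.8 = 1.776 pp.
The human-capital index: 0.27 × 7 = 1.89 pp.
Employment: 0.36 × 4.1 = 1.476 pp.
TFP growth = 4.3 − 5.142 = -0.842%.

-0.84%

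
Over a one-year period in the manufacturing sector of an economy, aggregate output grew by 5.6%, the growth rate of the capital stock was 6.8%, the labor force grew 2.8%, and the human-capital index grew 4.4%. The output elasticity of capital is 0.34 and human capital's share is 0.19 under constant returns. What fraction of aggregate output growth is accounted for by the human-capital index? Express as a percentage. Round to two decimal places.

The human-capital index contributed 0.19 × 4.4 = 0.836 pp.
Share of growth = 0.836 / 5.6 × 100 = 14.9286%.

The human-capital index accounted for 14.93% of growth.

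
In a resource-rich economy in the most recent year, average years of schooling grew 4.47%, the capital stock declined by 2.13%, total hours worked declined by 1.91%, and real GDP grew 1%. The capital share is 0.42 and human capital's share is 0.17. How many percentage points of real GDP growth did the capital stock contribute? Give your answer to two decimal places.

Contribution = share × growth = 0.42 × (-2.13) = -0.8946 pp.

-0.89 percentage points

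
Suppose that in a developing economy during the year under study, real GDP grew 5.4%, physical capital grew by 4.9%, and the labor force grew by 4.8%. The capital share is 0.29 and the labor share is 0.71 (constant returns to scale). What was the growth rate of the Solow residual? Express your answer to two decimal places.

0.57%

Labor's share = 1 − 0.29 = 0.71.
Physical capital: 0.29 × 4.9 = 1.421 pp.
The labor force: 0.71 × 4.8 = 3.408 pp.
TFP growth = 5.4 − 4.829 = 0.571%.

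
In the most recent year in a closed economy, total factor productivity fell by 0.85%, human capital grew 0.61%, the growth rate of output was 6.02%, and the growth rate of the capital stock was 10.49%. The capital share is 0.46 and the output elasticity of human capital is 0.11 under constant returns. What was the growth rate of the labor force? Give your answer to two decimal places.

4.60%

Labor's share = 1 − 0.46 − 0.11 = 0.43.
gY = gA + 0.46×10.49 + 0.11×0.61 + 0.43×g.
0.43×g = 6.02 + 0.85 − 4.8925 = 1.9775.
g = 1.9775 / 0.43 = 4.5988%.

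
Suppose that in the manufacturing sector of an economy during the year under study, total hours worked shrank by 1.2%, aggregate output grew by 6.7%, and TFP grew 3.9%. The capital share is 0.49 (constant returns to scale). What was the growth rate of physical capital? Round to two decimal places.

Physical capital grew 6.96%.

Labor's share = 1 − 0.49 = 0.51.
gY = gA + 0.51×(-1.2) + 0.49×g.
0.49×g = 6.7 − 3.9 + 0.612 = 3.412.
g = 3.412 / 0.49 = 6.9633%.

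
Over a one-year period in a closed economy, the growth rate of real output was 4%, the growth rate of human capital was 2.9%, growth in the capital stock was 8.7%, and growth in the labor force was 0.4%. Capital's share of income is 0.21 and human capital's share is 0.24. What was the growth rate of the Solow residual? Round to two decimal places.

Labor's share = 1 − 0.21 − 0.24 = 0.55.
The capital stock: 0.21 × 8.7 = 1.827 pp.
Human capital: 0.24 × 2.9 = 0.696 pp.
The labor force: 0.55 × 0.4 = 0.22 pp.
TFP growth = 4 − 2.743 = 1.257%.

1.26%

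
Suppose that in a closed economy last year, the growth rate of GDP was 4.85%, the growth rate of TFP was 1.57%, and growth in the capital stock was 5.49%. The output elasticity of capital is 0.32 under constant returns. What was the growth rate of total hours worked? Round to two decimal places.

Total hours worked grew 2.24%.

Labor's share = 1 − 0.32 = 0.68.
gY = gA + 0.32×5.49 + 0.68×g.
0.68×g = 4.85 − 1.57 − 1.7568 = 1.5232.
g = 1.5232 / 0.68 = 2.24%.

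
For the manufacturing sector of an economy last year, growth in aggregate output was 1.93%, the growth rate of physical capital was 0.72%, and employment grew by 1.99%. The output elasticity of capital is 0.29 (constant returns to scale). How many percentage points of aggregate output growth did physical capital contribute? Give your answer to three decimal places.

Contribution = share × growth = 0.29 × 0.72 = 0.2088 pp.

0.209 percentage points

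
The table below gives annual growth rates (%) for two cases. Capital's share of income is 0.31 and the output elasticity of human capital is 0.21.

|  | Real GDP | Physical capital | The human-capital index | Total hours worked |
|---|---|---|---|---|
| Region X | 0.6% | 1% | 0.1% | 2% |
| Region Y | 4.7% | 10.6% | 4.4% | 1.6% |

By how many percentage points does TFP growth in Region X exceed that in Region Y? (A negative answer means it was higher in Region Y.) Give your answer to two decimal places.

-0.41 percentage points

Labor's share = 1 − 0.31 − 0.21 = 0.48.
Region X: TFP = 0.6 − 0.31 − 0.021 − 0.96 = -0.691%.
Region Y: TFP = 4.7 − 3.286 − 0.924 − 0.768 = -0.278%.
Difference = -0.691 − (-0.278) = -0.413 pp.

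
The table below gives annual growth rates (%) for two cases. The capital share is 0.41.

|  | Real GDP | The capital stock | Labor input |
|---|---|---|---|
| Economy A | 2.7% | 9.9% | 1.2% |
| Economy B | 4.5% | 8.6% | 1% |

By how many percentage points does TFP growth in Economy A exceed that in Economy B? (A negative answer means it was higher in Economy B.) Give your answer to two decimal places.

Labor's share = 1 − 0.41 = 0.59.
Economy A: TFP = 2.7 − 4.059 − 0.708 = -2.067%.
Economy B: TFP = 4.5 − 3.526 − 0.59 = 0.384%.
Difference = -2.067 − (0.384) = -2.451 pp.

-2.45 percentage points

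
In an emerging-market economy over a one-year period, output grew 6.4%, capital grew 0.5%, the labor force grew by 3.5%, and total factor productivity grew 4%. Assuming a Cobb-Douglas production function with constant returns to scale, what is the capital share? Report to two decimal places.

The capital share is 0.37.

gY = gA + α·gK + (1−α)·gL, so gY − gA − gL = α(gK − gL).
6.4 − 4 − 3.5 = α × (0.5 − 3.5).
-1.1 = -3 α, so α = 0.3667.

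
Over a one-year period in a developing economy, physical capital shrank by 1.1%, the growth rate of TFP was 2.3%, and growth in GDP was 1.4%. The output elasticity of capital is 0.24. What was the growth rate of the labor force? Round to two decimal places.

-0.84%

Labor's share = 1 − 0.24 = 0.76.
gY = gA + 0.24×(-1.1) + 0.76×g.
0.76×g = 1.4 − 2.3 + 0.264 = -0.636.
g = -0.636 / 0.76 = -0.8368%.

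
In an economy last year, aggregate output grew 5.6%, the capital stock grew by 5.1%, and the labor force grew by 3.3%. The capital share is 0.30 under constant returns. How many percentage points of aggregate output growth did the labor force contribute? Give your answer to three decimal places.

2.310 percentage points

Labor's share = 1 − 0.3 = 0.7.
Contribution = share × growth = 0.7 × 3.3 = 2.31 pp.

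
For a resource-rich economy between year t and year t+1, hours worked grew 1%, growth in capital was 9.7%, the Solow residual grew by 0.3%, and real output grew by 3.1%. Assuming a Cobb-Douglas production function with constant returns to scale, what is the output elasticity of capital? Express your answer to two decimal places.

gY = gA + α·gK + (1−α)·gL, so gY − gA − gL = α(gK − gL).
3.1 − 0.3 − 1 = α × (9.7 − 1).
1.8 = 8.7 α, so α = 0.2069.

The output elasticity of capital is 0.21.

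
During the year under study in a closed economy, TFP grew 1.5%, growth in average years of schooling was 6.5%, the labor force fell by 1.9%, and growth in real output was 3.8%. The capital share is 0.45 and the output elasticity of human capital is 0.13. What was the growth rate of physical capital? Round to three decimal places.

Labor's share = 1 − 0.45 − 0.13 = 0.42.
gY = gA + 0.13×6.5 + 0.42×(-1.9) + 0.45×g.
0.45×g = 3.8 − 1.5 − 0.047 = 2.253.
g = 2.253 / 0.45 = 5.00667%.

Physical capital growth was 5.007%.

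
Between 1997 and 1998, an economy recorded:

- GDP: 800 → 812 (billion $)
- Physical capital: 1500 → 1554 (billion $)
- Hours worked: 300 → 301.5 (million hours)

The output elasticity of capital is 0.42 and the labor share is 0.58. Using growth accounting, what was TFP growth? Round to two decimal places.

-0.30%

GDP growth = (812 − 800) / 800 = 1.5%.
Physical capital growth = (1554 − 1500) / 1500 = 3.6%.
Hours worked growth = (301.5 − 300) / 300 = 0.5%.
Labor's share = 1 − 0.42 = 0.58.
Physical capital: 0.42 × 3.6 = 1.512 pp.
Hours worked: 0.58 × 0.5 = 0.29 pp.
TFP growth = 1.5 − 1.802 = -0.302%.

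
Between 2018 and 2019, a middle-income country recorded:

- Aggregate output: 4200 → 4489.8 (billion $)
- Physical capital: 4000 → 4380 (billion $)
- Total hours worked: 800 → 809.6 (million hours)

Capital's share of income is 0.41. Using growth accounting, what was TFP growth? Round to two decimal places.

TFP growth was 2.30%.

Aggregate output growth = (4489.8 − 4200) / 4200 = 6.9%.
Physical capital growth = (4380 − 4000) / 4000 = 9.5%.
Total hours worked growth = (809.6 − 800) / 800 = 1.2%.
Labor's share = 1 − 0.41 = 0.59.
Physical capital: 0.41 × 9.5 = 3.895 pp.
Total hours worked: 0.59 × 1.2 = 0.708 pp.
TFP growth = 6.9 − 4.603 = 2.297%.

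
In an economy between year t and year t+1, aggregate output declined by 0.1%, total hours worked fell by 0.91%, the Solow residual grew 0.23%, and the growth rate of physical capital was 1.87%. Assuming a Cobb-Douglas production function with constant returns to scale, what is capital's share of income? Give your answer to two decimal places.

0.21

gY = gA + α·gK + (1−α)·gL, so gY − gA − gL = α(gK − gL).
-0.1 − 0.23 + 0.91 = α × (1.87 − (-0.91)).
0.58 = 2.78 α, so α = 0.2086.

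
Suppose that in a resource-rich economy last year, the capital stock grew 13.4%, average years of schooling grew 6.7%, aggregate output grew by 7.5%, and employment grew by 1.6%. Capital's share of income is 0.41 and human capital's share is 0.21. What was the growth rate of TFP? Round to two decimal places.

Labor's share = 1 − 0.41 − 0.21 = 0.38.
The capital stock: 0.41 × 13.4 = 5.494 pp.
Average years of schooling: 0.21 × 6.7 = 1.407 pp.
Employment: 0.38 × 1.6 = 0.608 pp.
TFP growth = 7.5 − 7.509 = -0.009%.

-0.01%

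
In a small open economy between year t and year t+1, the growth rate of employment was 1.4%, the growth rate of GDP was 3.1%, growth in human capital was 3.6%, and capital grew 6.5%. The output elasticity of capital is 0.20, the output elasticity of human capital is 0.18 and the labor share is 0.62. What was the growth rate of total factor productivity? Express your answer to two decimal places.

Total factor productivity grew 0.28%.

Labor's share = 1 − 0.2 − 0.18 = 0.62.
Capital: 0.2 × 6.5 = 1.3 pp.
Human capital: 0.18 × 3.6 = 0.648 pp.
Employment: 0.62 × 1.4 = 0.868 pp.
TFP growth = 3.1 − 2.816 = 0.284%.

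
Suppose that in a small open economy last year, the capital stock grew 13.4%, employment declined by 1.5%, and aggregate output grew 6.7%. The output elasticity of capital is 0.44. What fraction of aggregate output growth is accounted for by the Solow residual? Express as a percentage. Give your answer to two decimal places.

The Solow residual accounted for 24.54% of growth.

Labor's share = 1 − 0.44 = 0.56.
The capital stock: 0.44 × 13.4 = 5.896 pp.
Employment: 0.56 × (-1.5) = -0.84 pp.
TFP growth = 6.7 − 5.056 = 1.644%.
TFP share of growth = 1.644 / 6.7 × 100 = 24.5373%.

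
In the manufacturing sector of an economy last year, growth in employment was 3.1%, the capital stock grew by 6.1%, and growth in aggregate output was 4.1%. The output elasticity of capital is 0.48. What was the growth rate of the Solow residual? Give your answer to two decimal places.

-0.44%

Labor's share = 1 − 0.48 = 0.52.
The capital stock: 0.48 × 6.1 = 2.928 pp.
Employment: 0.52 × 3.1 = 1.612 pp.
TFP growth = 4.1 − 4.54 = -0.44%.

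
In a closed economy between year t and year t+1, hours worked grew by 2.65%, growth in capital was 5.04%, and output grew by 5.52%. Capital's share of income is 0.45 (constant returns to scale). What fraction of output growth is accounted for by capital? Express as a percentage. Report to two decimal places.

41.09%

Capital contributed 0.45 × 5.04 = 2.268 pp.
Share of growth = 2.268 / 5.52 × 100 = 41.087%.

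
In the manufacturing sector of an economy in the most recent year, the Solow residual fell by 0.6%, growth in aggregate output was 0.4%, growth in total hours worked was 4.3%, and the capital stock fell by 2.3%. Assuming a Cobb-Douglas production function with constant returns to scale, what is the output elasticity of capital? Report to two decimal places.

gY = gA + α·gK + (1−α)·gL, so gY − gA − gL = α(gK − gL).
0.4 + 0.6 − 4.3 = α × (-2.3 − 4.3).
-3.3 = -6.6 α, so α = 0.5.

α = 0.50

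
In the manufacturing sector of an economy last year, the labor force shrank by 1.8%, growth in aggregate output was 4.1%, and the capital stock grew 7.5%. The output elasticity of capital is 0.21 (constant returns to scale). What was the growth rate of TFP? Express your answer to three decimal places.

Labor's share = 1 − 0.21 = 0.79.
The capital stock: 0.21 × 7.5 = 1.575 pp.
The labor force: 0.79 × (-1.8) = -1.422 pp.
TFP growth = 4.1 − 0.153 = 3.947%.

3.947%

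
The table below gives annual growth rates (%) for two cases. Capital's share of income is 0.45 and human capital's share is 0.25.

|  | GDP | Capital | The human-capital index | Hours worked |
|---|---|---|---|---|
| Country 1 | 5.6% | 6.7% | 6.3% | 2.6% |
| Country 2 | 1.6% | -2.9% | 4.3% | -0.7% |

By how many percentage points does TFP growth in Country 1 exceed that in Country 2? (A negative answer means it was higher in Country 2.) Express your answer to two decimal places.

Labor's share = 1 − 0.45 − 0.25 = 0.3.
Country 1: TFP = 5.6 − 3.015 − 1.575 − 0.78 = 0.23%.
Country 2: TFP = 1.6 + 1.305 − 1.075 + 0.21 = 2.04%.
Difference = 0.23 − (2.04) = -1.81 pp.

-1.81 percentage points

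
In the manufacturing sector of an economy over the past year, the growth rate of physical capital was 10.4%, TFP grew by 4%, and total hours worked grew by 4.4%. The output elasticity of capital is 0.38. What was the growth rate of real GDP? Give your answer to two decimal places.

10.68%

Labor's share = 1 − 0.38 = 0.62.
Physical capital: 0.38 × 10.4 = 3.952 pp.
Total hours worked: 0.62 × 4.4 = 2.728 pp.
Output growth = 4 + 6.68 = 10.68%.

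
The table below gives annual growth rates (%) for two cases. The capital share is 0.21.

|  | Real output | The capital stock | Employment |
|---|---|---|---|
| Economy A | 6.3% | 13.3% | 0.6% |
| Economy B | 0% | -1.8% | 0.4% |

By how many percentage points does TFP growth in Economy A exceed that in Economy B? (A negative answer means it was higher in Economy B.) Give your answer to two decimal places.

Labor's share = 1 − 0.21 = 0.79.
Economy A: TFP = 6.3 − 2.793 − 0.474 = 3.033%.
Economy B: TFP = 0 + 0.378 − 0.316 = 0.062%.
Difference = 3.033 − (0.062) = 2.971 pp.

2.97 percentage points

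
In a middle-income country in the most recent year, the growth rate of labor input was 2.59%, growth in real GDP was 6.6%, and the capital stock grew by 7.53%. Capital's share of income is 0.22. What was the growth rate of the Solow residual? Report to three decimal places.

Labor's share = 1 − 0.22 = 0.78.
The capital stock: 0.22 × 7.53 = 1.6566 pp.
Labor input: 0.78 × 2.59 = 2.0202 pp.
TFP growth = 6.6 − 3.6768 = 2.9232%.

2.923%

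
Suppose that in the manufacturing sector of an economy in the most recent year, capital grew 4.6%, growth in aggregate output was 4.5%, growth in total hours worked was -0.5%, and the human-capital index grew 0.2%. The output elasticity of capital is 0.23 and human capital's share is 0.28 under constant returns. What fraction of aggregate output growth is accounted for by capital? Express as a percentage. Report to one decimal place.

23.5%

Capital contributed 0.23 × 4.6 = 1.058 pp.
Share of growth = 1.058 / 4.5 × 100 = 23.511%.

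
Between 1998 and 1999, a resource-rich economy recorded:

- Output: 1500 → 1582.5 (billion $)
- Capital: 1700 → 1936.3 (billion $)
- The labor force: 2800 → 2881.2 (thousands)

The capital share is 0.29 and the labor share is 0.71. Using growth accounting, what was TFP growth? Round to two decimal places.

-0.59%

Output growth = (1582.5 − 1500) / 1500 = 5.5%.
Capital growth = (1936.3 − 1700) / 1700 = 13.9%.
The labor force growth = (2881.2 − 2800) / 2800 = 2.9%.
Labor's share = 1 − 0.29 = 0.71.
Capital: 0.29 × 13.9 = 4.031 pp.
The labor force: 0.71 × 2.9 = 2.059 pp.
TFP growth = 5.5 − 6.09 = -0.59%.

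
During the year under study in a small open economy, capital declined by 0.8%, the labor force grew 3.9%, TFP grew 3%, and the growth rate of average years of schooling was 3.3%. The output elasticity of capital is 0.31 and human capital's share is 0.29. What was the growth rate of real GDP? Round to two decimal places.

Real GDP grew 5.27%.

Labor's share = 1 − 0.31 − 0.29 = 0.4.
Capital: 0.31 × (-0.8) = -0.248 pp.
Average years of schooling: 0.29 × 3.3 = 0.957 pp.
The labor force: 0.4 × 3.9 = 1.56 pp.
Output growth = 3 + 2.269 = 5.269%.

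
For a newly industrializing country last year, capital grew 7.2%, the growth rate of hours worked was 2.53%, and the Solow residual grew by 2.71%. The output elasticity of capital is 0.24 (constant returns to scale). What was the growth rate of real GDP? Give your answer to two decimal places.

6.36%

Labor's share = 1 − 0.24 = 0.76.
Capital: 0.24 × 7.2 = 1.728 pp.
Hours worked: 0.76 × 2.53 = 1.9228 pp.
Output growth = 2.71 + 3.6508 = 6.3608%.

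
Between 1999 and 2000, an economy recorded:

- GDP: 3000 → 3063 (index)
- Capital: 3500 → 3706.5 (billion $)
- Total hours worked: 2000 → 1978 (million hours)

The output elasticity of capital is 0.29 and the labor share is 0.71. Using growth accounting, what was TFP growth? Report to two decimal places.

GDP growth = (3063 − 3000) / 3000 = 2.1%.
Capital growth = (3706.5 − 3500) / 3500 = 5.9%.
Total hours worked growth = (1978 − 2000) / 2000 = -1.1%.
Labor's share = 1 − 0.29 = 0.71.
Capital: 0.29 × 5.9 = 1.711 pp.
Total hours worked: 0.71 × (-1.1) = -0.781 pp.
TFP growth = 2.1 − 0.93 = 1.17%.

TFP grew 1.17%.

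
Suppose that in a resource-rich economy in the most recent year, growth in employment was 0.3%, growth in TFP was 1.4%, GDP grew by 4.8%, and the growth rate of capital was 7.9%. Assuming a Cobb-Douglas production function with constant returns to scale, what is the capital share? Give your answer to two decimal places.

α = 0.41

gY = gA + α·gK + (1−α)·gL, so gY − gA − gL = α(gK − gL).
4.8 − 1.4 − 0.3 = α × (7.9 − 0.3).
3.1 = 7.6 α, so α = 0.4079.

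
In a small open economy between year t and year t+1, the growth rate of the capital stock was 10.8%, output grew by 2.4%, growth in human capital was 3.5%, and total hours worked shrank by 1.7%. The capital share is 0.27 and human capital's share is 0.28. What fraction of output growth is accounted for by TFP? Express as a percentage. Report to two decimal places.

Labor's share = 1 − 0.27 − 0.28 = 0.45.
The capital stock: 0.27 × 10.8 = 2.916 pp.
Human capital: 0.28 × 3.5 = 0.98 pp.
Total hours worked: 0.45 × (-1.7) = -0.765 pp.
TFP growth = 2.4 − 3.131 = -0.731%.
TFP share of growth = -0.731 / 2.4 × 100 = -30.4583%.

TFP accounted for -30.46% of growth.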